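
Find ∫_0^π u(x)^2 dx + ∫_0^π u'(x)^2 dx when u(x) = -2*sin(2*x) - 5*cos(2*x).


||u||_{H^1(0,π)}^2 = 145*π/2

u'(x) = 10*sin(2*x) - 4*cos(2*x).
Expand u² and (u')² and integrate term by term on (0, π), using: for integers n ≥ 1, ∫_0^π sin²(nx) dx = ∫_0^π cos²(nx) dx = π/2; for n ≠ n', ∫_0^π sin(nx)sin(n'x) dx = ∫_0^π cos(nx)cos(n'x) dx = 0; and by product-to-sum, ∫_0^π sin(nx)cos(n'x) dx = ½∫_0^π [sin((n+n')x) + sin((n−n')x)] dx, which is 0 when n+n' is even and 2n/(n²−n'²) when n+n' is odd (it need not vanish on (0, π)).
  u² squared terms: (-5)²·∫cos(2x)² dx = 25·π/2 = 25*π/2;  (-2)²·∫sin(2x)² dx = 4·π/2 = 2*π.
  u² cross terms: 2·(-5)·(-2)·∫cos(2x)·sin(2x) dx = 20·(0) = 0.
  So ∫_0^π u² dx = 25*π/2 + 2*π + 0 = 29*π/2.
  (u')² squared terms: (-4)²·∫cos(2x)² dx = 16·π/2 = 8*π;  (10)²·∫sin(2x)² dx = 100·π/2 = 50*π.
  (u')² cross terms: 2·(-4)·(10)·∫cos(2x)·sin(2x) dx = -80·(0) = 0.
  So ∫_0^π (u')² dx = 8*π + 50*π + 0 = 58*π.
||u||_{H^1}^2 = (29*π/2) + (58*π) = 145*π/2.


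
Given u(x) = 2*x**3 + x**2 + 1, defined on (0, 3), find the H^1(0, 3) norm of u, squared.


||u||_{H^1}^2 = 145527/35

The H^1 norm (squared) on an interval (0, L) is
  ||u||_{H^1}^2 = ∫_0^L u(x)^2 dx + ∫_0^L u'(x)^2 dx.
Compute u'(x) = 6*x**2 + 2*x.
Then u(x)^2 = 4*x**6 + 4*x**5 + x**4 + 4*x**3 + 2*x**2 + 1 and u'(x)^2 = 36*x**4 + 24*x**3 + 4*x**2.
Integrate each monomial from 0 to 3 using ∫_0^3 c·x^n dx = c·3^(n+1)/(n+1):
  ∫_0^3 u(x)^2 dx = ∫_0^3 (4*x^6 + 4*x^5 + x^4 + 4*x^3 + 2*x^2 + 1) dx. Term by term:
    ∫_0^3 4*x^6 dx = 8748/7;  ∫_0^3 4*x^5 dx = 486;  ∫_0^3 x^4 dx = 243/5;
    ∫_0^3 4*x^3 dx = 81;  ∫_0^3 2*x^2 dx = 18;  ∫_0^3 1 dx = 3.
  Sum: 8748/7 + 486 + 243/5 + 81 + 18 + 3 = 66021/35.
  ∫_0^3 u'(x)^2 dx = ∫_0^3 (36*x^4 + 24*x^3 + 4*x^2) dx. Term by term:
    ∫_0^3 36*x^4 dx = 8748/5;  ∫_0^3 24*x^3 dx = 486;  ∫_0^3 4*x^2 dx = 36.
  Sum: 8748/5 + 486 + 36 = 11358/5.
Adding: ||u||_{H^1}^2 = 66021/35 + 11358/5 = 145527/35.


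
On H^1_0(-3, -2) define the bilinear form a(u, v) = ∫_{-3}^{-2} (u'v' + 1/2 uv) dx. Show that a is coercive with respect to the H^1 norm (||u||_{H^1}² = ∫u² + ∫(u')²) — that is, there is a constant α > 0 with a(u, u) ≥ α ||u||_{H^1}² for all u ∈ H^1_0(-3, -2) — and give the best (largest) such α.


α = (1/2 + π^2)/(1 + π^2)

Coercivity of a(·,·) on H^1_0(-3, -2) means a(u, u) ≥ α ||u||_{H^1}² for every u ∈ H^1_0.
The interval has length L = 1, and Poincaré/coercivity depend only on L. Here a(u, u) = ∫(u')² + (1/2)·∫u².
Here 0 < c = 1/2 < 1. The condition a(u,u) ≥ α||u||_{H^1}² reads (1−α)∫(u')² ≥ (α−c)∫u². Any admissible α is ≤ 1 (rapidly oscillating u have ∫u²/∫(u')² → 0), and α = 1 would force 0 ≥ (1−c)∫u², impossible since c < 1; so 1−α > 0. By the sharp Poincaré inequality on H^1_0 of an interval of length L, ∫(u')² ≥ (π/L)²∫u² with equality for the first sine mode sin(π(x−x₀)/L) (x₀ the left endpoint), so the inequality holds for all u iff (1−α)(π/L)² ≥ α − c, i.e. α ≤ ((π/L)² + c)/((π/L)² + 1) = (1 + c(L/π)²)/(1 + (L/π)²). With (π/L)² = π^2 and c = 1/2, the largest admissible constant is α = ((π/L)² + c)/((π/L)² + 1).
Simplifying, α = (1/2 + π^2)/(1 + π^2).


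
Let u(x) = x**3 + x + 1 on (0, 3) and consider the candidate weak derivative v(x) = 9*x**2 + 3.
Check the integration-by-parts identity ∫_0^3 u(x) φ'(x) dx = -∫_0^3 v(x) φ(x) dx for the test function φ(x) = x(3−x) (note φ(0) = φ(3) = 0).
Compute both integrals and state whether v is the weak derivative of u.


LHS = -819/20, RHS = -2457/20. No, v is not the weak derivative of u.

u(x) = x**3 + x + 1, classical derivative u'(x) = 3*x**2 + 1.
φ(x) = x(3−x), so φ'(x) = 3 - 2*x.
Note φ(0) = φ(3) = 0, so the boundary term u·φ vanishes.
LHS = ∫_0^3 u(x) φ'(x) dx = ∫_0^3 (-2*x^4 + 3*x^3 - 2*x^2 + x + 3) dx. Term by term:
  ∫_0^3 -2*x^4 dx = -486/5;  ∫_0^3 3*x^3 dx = 243/4;  ∫_0^3 -2*x^2 dx = -18;
  ∫_0^3 x dx = 9/2;  ∫_0^3 3 dx = 9.
Sum: -486/5 + 243/4 − 18 + 9/2 + 9 = -819/20.
So LHS = -819/20.
∫_0^3 v(x) φ(x) dx = ∫_0^3 (-9*x^4 + 27*x^3 - 3*x^2 + 9*x) dx. Term by term:
  ∫_0^3 -9*x^4 dx = -2187/5;  ∫_0^3 27*x^3 dx = 2187/4;  ∫_0^3 -3*x^2 dx = -27;
  ∫_0^3 9*x dx = 81/2.
Sum: -2187/5 + 2187/4 − 27 + 81/2 = 2457/20.
So RHS = -∫_0^3 v(x) φ(x) dx = -2457/20.
LHS − RHS = 819/10 ≠ 0, so the identity fails.
(For a valid weak derivative the identity must hold for EVERY test function, in particular this one. The failure shows v is NOT the weak derivative of u.)
Correct weak derivative would be u'(x) = 3*x**2 + 1.


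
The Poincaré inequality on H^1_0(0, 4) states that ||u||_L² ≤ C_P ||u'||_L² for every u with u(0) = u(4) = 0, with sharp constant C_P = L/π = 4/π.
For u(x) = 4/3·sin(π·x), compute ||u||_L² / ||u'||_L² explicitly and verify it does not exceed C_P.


||u||_L² / ||u'||_L² = 1/π < C_P = 4/π.

u(x) = 4/3·sin(π·x), so u'(x) = 4*π*cos(π*x)/3.
Writing u(x) = A·sin(kπx/L) with A = 4/3 and k = 4, use ∫_0^L sin²(kπx/L) dx = L/2 and ∫_0^L cos²(kπx/L) dx = L/2.
u² = 16/9·sin²(π·x) and (u')² = 16*π^2/9·cos²(π·x), and each of sin², cos² integrates to L/2 = 2 over (0, 4).
∫_0^4 u² dx = 32/9, so ||u||_L² = 4*sqrt(2)/3.
∫_0^4 (u')² dx = 32*π^2/9, so ||u'||_L² = 4*sqrt(2)*π/3.
Ratio ||u||_L² / ||u'||_L² = 1/π.
Sharp Poincaré constant on H^1_0(0, 4) is C_P = L/π = 4/π, achieved by sin(π/4·x).
This is the k = 4 harmonic; the ratio L/(kπ) is strictly less than C_P = L/π, consistent with the sharp inequality ||u||_L² ≤ C_P ||u'||_L².


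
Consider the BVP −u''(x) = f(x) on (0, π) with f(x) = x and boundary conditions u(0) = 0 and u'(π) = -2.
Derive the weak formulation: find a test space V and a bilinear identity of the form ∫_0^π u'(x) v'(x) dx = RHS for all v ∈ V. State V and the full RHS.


V = {v ∈ H^1(0, π) : v(0) = 0} (test functions vanish at x = 0 where u is specified); weak form: ∫_0^π u'v' dx = ∫_0^π (x) v dx − 2·v(π) for all v ∈ V.

Multiply both sides by a test function v and integrate from 0 to π:
  ∫_0^π −u''(x) v(x) dx = ∫_0^π f(x) v(x) dx.
Integrate the LHS by parts once:
  ∫_0^π −u'' v dx = −[u'(x) v(x)]_0^π + ∫_0^π u'(x) v'(x) dx.
Thus ∫_0^π u'(x) v'(x) dx = ∫_0^π f(x) v(x) dx + [u'(x) v(x)]_0^π.
Choose V so that boundary terms are either known or forced to vanish.
Mixed BC: u(0) = 0 (Dirichlet) and u'(π) = -2 (Neumann). Define V = {v ∈ H^1(0, π) : v(0) = 0}. Then [u' v]_0^π = u'(π)·v(π) − u'(0)·0 = − 2·v(π).
Weak formulation: find u (satisfying any essential BC) such that ∫_0^π u'(x) v'(x) dx = ∫_0^π f v dx − 2·v(π) for all v ∈ V (Dirichlet at 0 absorbed into V; Neumann datum at x = π contributes the boundary term).
Substituting f(x) = x, the right-hand side is ∫_0^π (x) v dx − 2·v(π).


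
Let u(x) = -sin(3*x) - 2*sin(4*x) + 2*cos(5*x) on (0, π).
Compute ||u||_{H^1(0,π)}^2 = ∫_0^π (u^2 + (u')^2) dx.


||u||_{H^1(0,π)}^2 = 1664/9 + 91*π

u'(x) = -10*sin(5*x) - 3*cos(3*x) - 8*cos(4*x).
Expand u² and (u')² and integrate term by term on (0, π), using: for integers n ≥ 1, ∫_0^π sin²(nx) dx = ∫_0^π cos²(nx) dx = π/2; for n ≠ n', ∫_0^π sin(nx)sin(n'x) dx = ∫_0^π cos(nx)cos(n'x) dx = 0; and by product-to-sum, ∫_0^π sin(nx)cos(n'x) dx = ½∫_0^π [sin((n+n')x) + sin((n−n')x)] dx, which is 0 when n+n' is even and 2n/(n²−n'²) when n+n' is odd (it need not vanish on (0, π)).
  u² squared terms: (-1)²·∫sin(3x)² dx = 1·π/2 = π/2;  (-2)²·∫sin(4x)² dx = 4·π/2 = 2*π;  (2)²·∫cos(5x)² dx = 4·π/2 = 2*π.
  u² cross terms: 2·(-1)·(-2)·∫sin(3x)·sin(4x) dx = 4·(0) = 0;  2·(-1)·(2)·∫sin(3x)·cos(5x) dx = -4·(0) = 0;  2·(-2)·(2)·∫sin(4x)·cos(5x) dx = -8·(-8/9) = 64/9.
  So ∫_0^π u² dx = π/2 + 2*π + 2*π + 0 + 0 + 64/9 = 64/9 + 9*π/2.
  (u')² squared terms: (-10)²·∫sin(5x)² dx = 100·π/2 = 50*π;  (-8)²·∫cos(4x)² dx = 64·π/2 = 32*π;  (-3)²·∫cos(3x)² dx = 9·π/2 = 9*π/2.
  (u')² cross terms: 2·(-10)·(-8)·∫sin(5x)·cos(4x) dx = 160·(10/9) = 1600/9;  2·(-10)·(-3)·∫sin(5x)·cos(3x) dx = 60·(0) = 0;  2·(-8)·(-3)·∫cos(4x)·cos(3x) dx = 48·(0) = 0.
  So ∫_0^π (u')² dx = 50*π + 32*π + 9*π/2 + 1600/9 + 0 + 0 = 1600/9 + 173*π/2.
||u||_{H^1}^2 = (64/9 + 9*π/2) + (1600/9 + 173*π/2) = 1664/9 + 91*π.


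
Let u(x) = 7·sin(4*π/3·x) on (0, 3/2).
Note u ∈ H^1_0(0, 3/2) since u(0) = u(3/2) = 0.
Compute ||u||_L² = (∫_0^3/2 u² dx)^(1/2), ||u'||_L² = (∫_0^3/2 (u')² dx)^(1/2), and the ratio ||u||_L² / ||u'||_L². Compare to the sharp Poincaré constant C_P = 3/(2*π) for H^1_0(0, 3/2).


||u||_L² / ||u'||_L² = 3/(4*π) < C_P = 3/(2*π).

u(x) = 7·sin(4*π/3·x), so u'(x) = 28*π*cos(4*π*x/3)/3.
Writing u(x) = A·sin(kπx/L) with A = 7 and k = 2, use ∫_0^L sin²(kπx/L) dx = L/2 and ∫_0^L cos²(kπx/L) dx = L/2.
u² = 49·sin²(4*π/3·x) and (u')² = 784*π^2/9·cos²(4*π/3·x), and each of sin², cos² integrates to L/2 = 3/4 over (0, 3/2).
∫_0^3/2 u² dx = 147/4, so ||u||_L² = 7*sqrt(3)/2.
∫_0^3/2 (u')² dx = 196*π^2/3, so ||u'||_L² = 14*sqrt(3)*π/3.
Ratio ||u||_L² / ||u'||_L² = 3/(4*π).
Sharp Poincaré constant on H^1_0(0, 3/2) is C_P = L/π = 3/(2*π), achieved by sin(2*π/3·x).
This is the k = 2 harmonic; the ratio L/(kπ) is strictly less than C_P = L/π, consistent with the sharp inequality ||u||_L² ≤ C_P ||u'||_L².


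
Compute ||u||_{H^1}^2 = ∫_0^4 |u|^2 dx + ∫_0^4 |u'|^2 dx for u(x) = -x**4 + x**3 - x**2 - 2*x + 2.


||u||_{H^1}^2 = 14650976/315

The H^1 norm (squared) on an interval (0, L) is
  ||u||_{H^1}^2 = ∫_0^L u(x)^2 dx + ∫_0^L u'(x)^2 dx.
Compute u'(x) = -4*x**3 + 3*x**2 - 2*x - 2.
Then u(x)^2 = x**8 - 2*x**7 + 3*x**6 + 2*x**5 - 7*x**4 + 8*x**3 - 8*x + 4 and u'(x)^2 = 16*x**6 - 24*x**5 + 25*x**4 + 4*x**3 - 8*x**2 + 8*x + 4.
Integrate each monomial from 0 to 4 using ∫_0^4 c·x^n dx = c·4^(n+1)/(n+1):
  ∫_0^4 u(x)^2 dx = ∫_0^4 (x^8 - 2*x^7 + 3*x^6 + 2*x^5 - 7*x^4 + 8*x^3 - 8*x + 4) dx. Term by term:
    ∫_0^4 x^8 dx = 262144/9;  ∫_0^4 -2*x^7 dx = -16384;  ∫_0^4 3*x^6 dx = 49152/7;
    ∫_0^4 2*x^5 dx = 4096/3;  ∫_0^4 -7*x^4 dx = -7168/5;  ∫_0^4 8*x^3 dx = 512;
    ∫_0^4 -8*x dx = -64;  ∫_0^4 4 dx = 16.
  Sum: 262144/9 − 16384 + 49152/7 + 4096/3 − 7168/5 + 512 − 64 + 16 = 6350576/315.
  ∫_0^4 u'(x)^2 dx = ∫_0^4 (16*x^6 - 24*x^5 + 25*x^4 + 4*x^3 - 8*x^2 + 8*x + 4) dx. Term by term:
    ∫_0^4 16*x^6 dx = 262144/7;  ∫_0^4 -24*x^5 dx = -16384;  ∫_0^4 25*x^4 dx = 5120;
    ∫_0^4 4*x^3 dx = 256;  ∫_0^4 -8*x^2 dx = -512/3;  ∫_0^4 8*x dx = 64;
    ∫_0^4 4 dx = 16.
  Sum: 262144/7 − 16384 + 5120 + 256 − 512/3 + 64 + 16 = 553360/21.
Adding: ||u||_{H^1}^2 = 6350576/315 + 553360/21 = 14650976/315.


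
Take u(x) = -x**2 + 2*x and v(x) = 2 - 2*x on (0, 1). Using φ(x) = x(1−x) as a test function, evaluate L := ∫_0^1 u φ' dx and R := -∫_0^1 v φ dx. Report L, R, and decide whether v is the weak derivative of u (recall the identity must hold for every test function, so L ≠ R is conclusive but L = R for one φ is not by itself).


LHS = -1/6, RHS = -1/6. Yes, v = u' weakly.

u(x) = -x**2 + 2*x, classical derivative u'(x) = 2 - 2*x.
φ(x) = x(1−x), so φ'(x) = 1 - 2*x.
Note φ(0) = φ(1) = 0, so the boundary term u·φ vanishes.
LHS = ∫_0^1 u(x) φ'(x) dx = ∫_0^1 (2*x^3 - 5*x^2 + 2*x) dx. Term by term:
  ∫_0^1 2*x^3 dx = 1/2;  ∫_0^1 -5*x^2 dx = -5/3;  ∫_0^1 2*x dx = 1.
Sum: 1/2 − 5/3 + 1 = -1/6.
So LHS = -1/6.
∫_0^1 v(x) φ(x) dx = ∫_0^1 (2*x^3 - 4*x^2 + 2*x) dx. Term by term:
  ∫_0^1 2*x^3 dx = 1/2;  ∫_0^1 -4*x^2 dx = -4/3;  ∫_0^1 2*x dx = 1.
Sum: 1/2 − 4/3 + 1 = 1/6.
So RHS = -∫_0^1 v(x) φ(x) dx = -1/6.
LHS = RHS, so the identity holds for this test φ.
Moreover u is smooth here and v(x) = u'(x) = 2 - 2*x pointwise, so the identity holds for every test function. Hence v is the weak derivative of u.


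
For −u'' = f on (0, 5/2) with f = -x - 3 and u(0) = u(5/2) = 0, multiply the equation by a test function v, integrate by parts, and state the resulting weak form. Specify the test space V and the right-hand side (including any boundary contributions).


V = H^1_0(0, 5/2) (so v(0) = v(5/2) = 0); weak form: ∫_0^5/2 u'v' dx = ∫_0^5/2 (-x - 3) v dx for all v ∈ V.

Multiply both sides by a test function v and integrate from 0 to 5/2:
  ∫_0^5/2 −u''(x) v(x) dx = ∫_0^5/2 f(x) v(x) dx.
Integrate the LHS by parts once:
  ∫_0^5/2 −u'' v dx = −[u'(x) v(x)]_0^5/2 + ∫_0^5/2 u'(x) v'(x) dx.
Thus ∫_0^5/2 u'(x) v'(x) dx = ∫_0^5/2 f(x) v(x) dx + [u'(x) v(x)]_0^5/2.
Choose V so that boundary terms are either known or forced to vanish.
u is Dirichlet: u(0) = u(5/2) = 0. Let V = H^1_0(0, 5/2); then v(0) = v(5/2) = 0, and [u' v]_0^5/2 = 0.
Weak formulation: find u (satisfying any essential BC) such that ∫_0^5/2 u'(x) v'(x) dx = ∫_0^5/2 f v dx for all v ∈ V.
Substituting f(x) = -x - 3, the right-hand side is ∫_0^5/2 (-x - 3) v dx.


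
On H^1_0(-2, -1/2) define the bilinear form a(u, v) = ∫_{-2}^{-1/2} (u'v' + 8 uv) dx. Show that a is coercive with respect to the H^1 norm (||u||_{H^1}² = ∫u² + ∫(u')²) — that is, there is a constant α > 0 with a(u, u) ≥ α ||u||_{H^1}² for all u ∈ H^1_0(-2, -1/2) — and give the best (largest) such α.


α = 1

Coercivity of a(·,·) on H^1_0(-2, -1/2) means a(u, u) ≥ α ||u||_{H^1}² for every u ∈ H^1_0.
The interval has length L = 3/2, and Poincaré/coercivity depend only on L. Here a(u, u) = ∫(u')² + (8)·∫u².
Here c = 8 ≥ 1, so a(u,u) = ∫(u')² + c∫u² ≥ ∫(u')² + ∫u² = ||u||_{H^1}², i.e. α = 1 works. No larger α is possible: a(u,u) ≥ α||u||_{H^1}² means (1−α)∫(u')² ≥ (α−c)∫u², and for the modes u_n = sin(nπ(x−x₀)/L) (x₀ the left endpoint) one has ∫u_n²/∫(u_n')² = (L/(nπ))² → 0, so a(u_n,u_n)/||u_n||_{H^1}² → 1. Hence the optimal constant is α = 1.
Therefore α = 1.


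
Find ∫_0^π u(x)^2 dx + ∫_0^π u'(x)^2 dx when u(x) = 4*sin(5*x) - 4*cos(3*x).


||u||_{H^1(0,π)}^2 = 288*π

u'(x) = 12*sin(3*x) + 20*cos(5*x).
Expand u² and (u')² and integrate term by term on (0, π), using: for integers n ≥ 1, ∫_0^π sin²(nx) dx = ∫_0^π cos²(nx) dx = π/2; for n ≠ n', ∫_0^π sin(nx)sin(n'x) dx = ∫_0^π cos(nx)cos(n'x) dx = 0; and by product-to-sum, ∫_0^π sin(nx)cos(n'x) dx = ½∫_0^π [sin((n+n')x) + sin((n−n')x)] dx, which is 0 when n+n' is even and 2n/(n²−n'²) when n+n' is odd (it need not vanish on (0, π)).
  u² squared terms: (-4)²·∫cos(3x)² dx = 16·π/2 = 8*π;  (4)²·∫sin(5x)² dx = 16·π/2 = 8*π.
  u² cross terms: 2·(-4)·(4)·∫cos(3x)·sin(5x) dx = -32·(0) = 0.
  So ∫_0^π u² dx = 8*π + 8*π + 0 = 16*π.
  (u')² squared terms: (12)²·∫sin(3x)² dx = 144·π/2 = 72*π;  (20)²·∫cos(5x)² dx = 400·π/2 = 200*π.
  (u')² cross terms: 2·(12)·(20)·∫sin(3x)·cos(5x) dx = 480·(0) = 0.
  So ∫_0^π (u')² dx = 72*π + 200*π + 0 = 272*π.
||u||_{H^1}^2 = (16*π) + (272*π) = 288*π.


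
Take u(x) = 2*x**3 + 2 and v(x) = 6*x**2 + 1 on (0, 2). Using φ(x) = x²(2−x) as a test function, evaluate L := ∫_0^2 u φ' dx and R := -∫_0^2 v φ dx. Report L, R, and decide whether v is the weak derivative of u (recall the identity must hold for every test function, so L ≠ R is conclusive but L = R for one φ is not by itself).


LHS = -64/5, RHS = -212/15. No, v is not the weak derivative of u.

u(x) = 2*x**3 + 2, classical derivative u'(x) = 6*x**2.
φ(x) = x²(2−x), so φ'(x) = x*(4 - 3*x).
Note φ(0) = φ(2) = 0, so the boundary term u·φ vanishes.
LHS = ∫_0^2 u(x) φ'(x) dx = ∫_0^2 (-6*x^5 + 8*x^4 - 6*x^2 + 8*x) dx. Term by term:
  ∫_0^2 -6*x^5 dx = -64;  ∫_0^2 8*x^4 dx = 256/5;  ∫_0^2 -6*x^2 dx = -16;
  ∫_0^2 8*x dx = 16.
Sum: -64 + 256/5 − 16 + 16 = -64/5.
So LHS = -64/5.
∫_0^2 v(x) φ(x) dx = ∫_0^2 (-6*x^5 + 12*x^4 - x^3 + 2*x^2) dx. Term by term:
  ∫_0^2 -6*x^5 dx = -64;  ∫_0^2 12*x^4 dx = 384/5;  ∫_0^2 -x^3 dx = -4;
  ∫_0^2 2*x^2 dx = 16/3.
Sum: -64 + 384/5 − 4 + 16/3 = 212/15.
So RHS = -∫_0^2 v(x) φ(x) dx = -212/15.
LHS − RHS = 4/3 ≠ 0, so the identity fails.
(For a valid weak derivative the identity must hold for EVERY test function, in particular this one. The failure shows v is NOT the weak derivative of u.)
Correct weak derivative would be u'(x) = 6*x**2.


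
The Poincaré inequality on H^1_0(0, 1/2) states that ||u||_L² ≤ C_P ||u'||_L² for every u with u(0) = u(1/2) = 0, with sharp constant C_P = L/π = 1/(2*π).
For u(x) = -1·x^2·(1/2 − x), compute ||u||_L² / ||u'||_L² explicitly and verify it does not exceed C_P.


||u||_L² / ||u'||_L² = sqrt(14)/28 < C_P = 1/(2*π).

u(x) = -1·x^2·(1/2 − x), so u'(x) = x*(3*x - 1).
u(x) = -1·x^2·(1/2 − x) vanishes at x = 0 and x = 1/2, so u ∈ H^1_0(0, 1/2). Differentiate via the product rule and integrate the resulting polynomials term by term.
  ∫_0^1/2 u² dx = ∫_0^1/2 (x^6 - x^5 + x^4/4) dx. Term by term:
    ∫_0^1/2 x^6 dx = 1/896;  ∫_0^1/2 -x^5 dx = -1/384;  ∫_0^1/2 x^4/4 dx = 1/640.
  Sum: 1/896 − 1/384 + 1/640 = 1/13440.
  ∫_0^1/2 (u')² dx = ∫_0^1/2 (9*x^4 - 6*x^3 + x^2) dx. Term by term:
    ∫_0^1/2 9*x^4 dx = 9/160;  ∫_0^1/2 -6*x^3 dx = -3/32;  ∫_0^1/2 x^2 dx = 1/24.
  Sum: 9/160 − 3/32 + 1/24 = 1/240.
∫_0^1/2 u² dx = 1/13440, so ||u||_L² = sqrt(210)/1680.
∫_0^1/2 (u')² dx = 1/240, so ||u'||_L² = sqrt(15)/60.
Ratio ||u||_L² / ||u'||_L² = sqrt(14)/28.
Sharp Poincaré constant on H^1_0(0, 1/2) is C_P = L/π = 1/(2*π), achieved by sin(2*π·x).
A polynomial bump cannot attain the sharp Poincaré constant (only the first sine eigenfunction does), so the ratio is strictly less than C_P, consistent with ||u||_L² ≤ C_P ||u'||_L².


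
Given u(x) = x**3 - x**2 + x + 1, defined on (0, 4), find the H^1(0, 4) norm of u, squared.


||u||_{H^1}^2 = 299128/105

The H^1 norm (squared) on an interval (0, L) is
  ||u||_{H^1}^2 = ∫_0^L u(x)^2 dx + ∫_0^L u'(x)^2 dx.
Compute u'(x) = 3*x**2 - 2*x + 1.
Then u(x)^2 = x**6 - 2*x**5 + 3*x**4 - x**2 + 2*x + 1 and u'(x)^2 = 9*x**4 - 12*x**3 + 10*x**2 - 4*x + 1.
Integrate each monomial from 0 to 4 using ∫_0^4 c·x^n dx = c·4^(n+1)/(n+1):
  ∫_0^4 u(x)^2 dx = ∫_0^4 (x^6 - 2*x^5 + 3*x^4 - x^2 + 2*x + 1) dx. Term by term:
    ∫_0^4 x^6 dx = 16384/7;  ∫_0^4 -2*x^5 dx = -4096/3;  ∫_0^4 3*x^4 dx = 3072/5;
    ∫_0^4 -x^2 dx = -64/3;  ∫_0^4 2*x dx = 16;  ∫_0^4 1 dx = 4.
  Sum: 16384/7 − 4096/3 + 3072/5 − 64/3 + 16 + 4 = 166772/105.
  ∫_0^4 u'(x)^2 dx = ∫_0^4 (9*x^4 - 12*x^3 + 10*x^2 - 4*x + 1) dx. Term by term:
    ∫_0^4 9*x^4 dx = 9216/5;  ∫_0^4 -12*x^3 dx = -768;  ∫_0^4 10*x^2 dx = 640/3;
    ∫_0^4 -4*x dx = -32;  ∫_0^4 1 dx = 4.
  Sum: 9216/5 − 768 + 640/3 − 32 + 4 = 18908/15.
Adding: ||u||_{H^1}^2 = 166772/105 + 18908/15 = 299128/105.


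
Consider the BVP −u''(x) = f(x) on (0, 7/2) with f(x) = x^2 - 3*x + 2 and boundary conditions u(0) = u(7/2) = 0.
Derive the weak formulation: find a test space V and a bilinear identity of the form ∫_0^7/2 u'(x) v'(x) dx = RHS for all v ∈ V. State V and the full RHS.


V = H^1_0(0, 7/2) (so v(0) = v(7/2) = 0); weak form: ∫_0^7/2 u'v' dx = ∫_0^7/2 (x^2 - 3*x + 2) v dx for all v ∈ V.

Multiply both sides by a test function v and integrate from 0 to 7/2:
  ∫_0^7/2 −u''(x) v(x) dx = ∫_0^7/2 f(x) v(x) dx.
Integrate the LHS by parts once:
  ∫_0^7/2 −u'' v dx = −[u'(x) v(x)]_0^7/2 + ∫_0^7/2 u'(x) v'(x) dx.
Thus ∫_0^7/2 u'(x) v'(x) dx = ∫_0^7/2 f(x) v(x) dx + [u'(x) v(x)]_0^7/2.
Choose V so that boundary terms are either known or forced to vanish.
u is Dirichlet: u(0) = u(7/2) = 0. Let V = H^1_0(0, 7/2); then v(0) = v(7/2) = 0, and [u' v]_0^7/2 = 0.
Weak formulation: find u (satisfying any essential BC) such that ∫_0^7/2 u'(x) v'(x) dx = ∫_0^7/2 f v dx for all v ∈ V.
Substituting f(x) = x^2 - 3*x + 2, the right-hand side is ∫_0^7/2 (x^2 - 3*x + 2) v dx.


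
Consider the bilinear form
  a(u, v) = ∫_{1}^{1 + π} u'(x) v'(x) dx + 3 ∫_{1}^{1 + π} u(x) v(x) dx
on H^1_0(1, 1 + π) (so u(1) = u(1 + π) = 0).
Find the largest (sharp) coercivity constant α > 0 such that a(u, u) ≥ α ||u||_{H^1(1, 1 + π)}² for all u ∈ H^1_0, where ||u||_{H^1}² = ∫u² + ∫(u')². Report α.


α = 1

Coercivity of a(·,·) on H^1_0(1, 1 + π) means a(u, u) ≥ α ||u||_{H^1}² for every u ∈ H^1_0.
The interval has length L = π, and Poincaré/coercivity depend only on L. Here a(u, u) = ∫(u')² + (3)·∫u².
Here c = 3 ≥ 1, so a(u,u) = ∫(u')² + c∫u² ≥ ∫(u')² + ∫u² = ||u||_{H^1}², i.e. α = 1 works. No larger α is possible: a(u,u) ≥ α||u||_{H^1}² means (1−α)∫(u')² ≥ (α−c)∫u², and for the modes u_n = sin(nπ(x−x₀)/L) (x₀ the left endpoint) one has ∫u_n²/∫(u_n')² = (L/(nπ))² → 0, so a(u_n,u_n)/||u_n||_{H^1}² → 1. Hence the optimal constant is α = 1.
Therefore α = 1.


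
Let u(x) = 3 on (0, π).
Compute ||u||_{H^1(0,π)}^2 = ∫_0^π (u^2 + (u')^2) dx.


||u||_{H^1(0,π)}^2 = 9*π

u'(x) = 0.
Expand u² and (u')² and integrate term by term on (0, π), using: for integers n ≥ 1, ∫_0^π sin²(nx) dx = ∫_0^π cos²(nx) dx = π/2; for n ≠ n', ∫_0^π sin(nx)sin(n'x) dx = ∫_0^π cos(nx)cos(n'x) dx = 0; and by product-to-sum, ∫_0^π sin(nx)cos(n'x) dx = ½∫_0^π [sin((n+n')x) + sin((n−n')x)] dx, which is 0 when n+n' is even and 2n/(n²−n'²) when n+n' is odd (it need not vanish on (0, π)). For the constant mode: ∫_0^π 1 dx = π, ∫_0^π cos(nx) dx = 0, ∫_0^π sin(nx) dx = (1−(−1)^n)/n.
  u² squared terms: (3)²·∫1 dx = 9·π = 9*π.
  So ∫_0^π u² dx = 9*π.
  u' ≡ 0, so ∫_0^π (u')² dx = 0.
||u||_{H^1}^2 = (9*π) + (0) = 9*π.


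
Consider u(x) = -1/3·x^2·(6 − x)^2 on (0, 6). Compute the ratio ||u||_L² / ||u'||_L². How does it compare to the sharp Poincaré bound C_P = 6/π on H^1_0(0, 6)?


||u||_L² / ||u'||_L² = sqrt(3) < C_P = 6/π.

u(x) = -1/3·x^2·(6 − x)^2, so u'(x) = 4*x*(-x^2 + 9*x - 18)/3.
u(x) = -1/3·x^2·(6 − x)^2 vanishes at x = 0 and x = 6, so u ∈ H^1_0(0, 6). Differentiate via the product rule and integrate the resulting polynomials term by term.
  ∫_0^6 u² dx = ∫_0^6 (x^8/9 - 8*x^7/3 + 24*x^6 - 96*x^5 + 144*x^4) dx. Term by term:
    ∫_0^6 x^8/9 dx = 124416;  ∫_0^6 -8*x^7/3 dx = -559872;  ∫_0^6 24*x^6 dx = 6718464/7;
    ∫_0^6 -96*x^5 dx = -746496;  ∫_0^6 144*x^4 dx = 1119744/5.
  Sum: 124416 − 559872 + 6718464/7 − 746496 + 1119744/5 = 62208/35.
  ∫_0^6 (u')² dx = ∫_0^6 (16*x^6/9 - 32*x^5 + 208*x^4 - 576*x^3 + 576*x^2) dx. Term by term:
    ∫_0^6 16*x^6/9 dx = 497664/7;  ∫_0^6 -32*x^5 dx = -248832;  ∫_0^6 208*x^4 dx = 1617408/5;
    ∫_0^6 -576*x^3 dx = -186624;  ∫_0^6 576*x^2 dx = 41472.
  Sum: 497664/7 − 248832 + 1617408/5 − 186624 + 41472 = 20736/35.
∫_0^6 u² dx = 62208/35, so ||u||_L² = 144*sqrt(105)/35.
∫_0^6 (u')² dx = 20736/35, so ||u'||_L² = 144*sqrt(35)/35.
Ratio ||u||_L² / ||u'||_L² = sqrt(3).
Sharp Poincaré constant on H^1_0(0, 6) is C_P = L/π = 6/π, achieved by sin(π/6·x).
A polynomial bump cannot attain the sharp Poincaré constant (only the first sine eigenfunction does), so the ratio is strictly less than C_P, consistent with ||u||_L² ≤ C_P ||u'||_L².


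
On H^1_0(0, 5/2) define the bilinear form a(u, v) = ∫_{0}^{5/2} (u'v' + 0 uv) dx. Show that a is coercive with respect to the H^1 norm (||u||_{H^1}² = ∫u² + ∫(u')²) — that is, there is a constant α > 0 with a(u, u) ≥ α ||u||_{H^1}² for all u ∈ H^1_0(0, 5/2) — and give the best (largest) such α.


α = 4*π^2/(25 + 4*π^2)

Coercivity of a(·,·) on H^1_0(0, 5/2) means a(u, u) ≥ α ||u||_{H^1}² for every u ∈ H^1_0.
The interval has length L = 5/2, and Poincaré/coercivity depend only on L. Here a(u, u) = ∫(u')² + (0)·∫u².
Here c = 0, so a(u,u) = ∫(u')² alone. The condition a(u,u) ≥ α||u||_{H^1}² reads (1−α)∫(u')² ≥ (α−c)∫u². Any admissible α is ≤ 1 (rapidly oscillating u have ∫u²/∫(u')² → 0), and α = 1 would force 0 ≥ (1−c)∫u², impossible since c < 1; so 1−α > 0. By the sharp Poincaré inequality on H^1_0 of an interval of length L, ∫(u')² ≥ (π/L)²∫u² with equality for the first sine mode sin(π(x−x₀)/L) (x₀ the left endpoint), so the inequality holds for all u iff (1−α)(π/L)² ≥ α − c, i.e. α ≤ ((π/L)² + c)/((π/L)² + 1) = (1 + c(L/π)²)/(1 + (L/π)²). (Direct route, valid since c ≤ 0: Poincaré gives c∫u² ≥ c(L/π)²∫(u')², so a(u,u) ≥ (1 + c(L/π)²)∫(u')², while ||u||_{H^1}² ≤ (1 + (L/π)²)∫(u')²; dividing yields the same α.) With (π/L)² = 4*π^2/25 and c = 0, the largest admissible constant is α = ((π/L)² + c)/((π/L)² + 1).
Simplifying, α = 4*π^2/(25 + 4*π^2).


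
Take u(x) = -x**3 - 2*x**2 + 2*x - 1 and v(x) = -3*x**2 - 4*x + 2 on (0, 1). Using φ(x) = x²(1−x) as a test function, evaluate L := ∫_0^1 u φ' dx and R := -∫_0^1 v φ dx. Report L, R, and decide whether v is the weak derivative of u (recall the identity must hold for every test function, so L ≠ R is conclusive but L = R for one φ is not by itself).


LHS = 2/15, RHS = 2/15. Yes, v = u' weakly.

u(x) = -x**3 - 2*x**2 + 2*x - 1, classical derivative u'(x) = -3*x**2 - 4*x + 2.
φ(x) = x²(1−x), so φ'(x) = x*(2 - 3*x).
Note φ(0) = φ(1) = 0, so the boundary term u·φ vanishes.
LHS = ∫_0^1 u(x) φ'(x) dx = ∫_0^1 (3*x^5 + 4*x^4 - 10*x^3 + 7*x^2 - 2*x) dx. Term by term:
  ∫_0^1 3*x^5 dx = 1/2;  ∫_0^1 4*x^4 dx = 4/5;  ∫_0^1 -10*x^3 dx = -5/2;
  ∫_0^1 7*x^2 dx = 7/3;  ∫_0^1 -2*x dx = -1.
Sum: 1/2 + 4/5 − 5/2 + 7/3 − 1 = 2/15.
So LHS = 2/15.
∫_0^1 v(x) φ(x) dx = ∫_0^1 (3*x^5 + x^4 - 6*x^3 + 2*x^2) dx. Term by term:
  ∫_0^1 3*x^5 dx = 1/2;  ∫_0^1 x^4 dx = 1/5;  ∫_0^1 -6*x^3 dx = -3/2;
  ∫_0^1 2*x^2 dx = 2/3.
Sum: 1/2 + 1/5 − 3/2 + 2/3 = -2/15.
So RHS = -∫_0^1 v(x) φ(x) dx = 2/15.
LHS = RHS, so the identity holds for this test φ.
Moreover u is smooth here and v(x) = u'(x) = -3*x**2 - 4*x + 2 pointwise, so the identity holds for every test function. Hence v is the weak derivative of u.


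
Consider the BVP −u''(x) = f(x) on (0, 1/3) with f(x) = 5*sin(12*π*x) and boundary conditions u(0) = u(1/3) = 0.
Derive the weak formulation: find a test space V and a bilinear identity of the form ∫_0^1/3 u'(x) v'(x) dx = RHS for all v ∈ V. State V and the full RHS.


V = H^1_0(0, 1/3) (so v(0) = v(1/3) = 0); weak form: ∫_0^1/3 u'v' dx = ∫_0^1/3 (5*sin(12*π*x)) v dx for all v ∈ V.

Multiply both sides by a test function v and integrate from 0 to 1/3:
  ∫_0^1/3 −u''(x) v(x) dx = ∫_0^1/3 f(x) v(x) dx.
Integrate the LHS by parts once:
  ∫_0^1/3 −u'' v dx = −[u'(x) v(x)]_0^1/3 + ∫_0^1/3 u'(x) v'(x) dx.
Thus ∫_0^1/3 u'(x) v'(x) dx = ∫_0^1/3 f(x) v(x) dx + [u'(x) v(x)]_0^1/3.
Choose V so that boundary terms are either known or forced to vanish.
u is Dirichlet: u(0) = u(1/3) = 0. Let V = H^1_0(0, 1/3); then v(0) = v(1/3) = 0, and [u' v]_0^1/3 = 0.
Weak formulation: find u (satisfying any essential BC) such that ∫_0^1/3 u'(x) v'(x) dx = ∫_0^1/3 f v dx for all v ∈ V.
Substituting f(x) = 5*sin(12*π*x), the right-hand side is ∫_0^1/3 (5*sin(12*π*x)) v dx.


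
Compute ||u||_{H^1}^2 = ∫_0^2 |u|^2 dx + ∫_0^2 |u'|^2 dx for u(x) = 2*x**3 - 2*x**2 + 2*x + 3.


||u||_{H^1}^2 = 7782/35

The H^1 norm (squared) on an interval (0, L) is
  ||u||_{H^1}^2 = ∫_0^L u(x)^2 dx + ∫_0^L u'(x)^2 dx.
Compute u'(x) = 6*x**2 - 4*x + 2.
Then u(x)^2 = 4*x**6 - 8*x**5 + 12*x**4 + 4*x**3 - 8*x**2 + 12*x + 9 and u'(x)^2 = 36*x**4 - 48*x**3 + 40*x**2 - 16*x + 4.
Integrate each monomial from 0 to 2 using ∫_0^2 c·x^n dx = c·2^(n+1)/(n+1):
  ∫_0^2 u(x)^2 dx = ∫_0^2 (4*x^6 - 8*x^5 + 12*x^4 + 4*x^3 - 8*x^2 + 12*x + 9) dx. Term by term:
    ∫_0^2 4*x^6 dx = 512/7;  ∫_0^2 -8*x^5 dx = -256/3;  ∫_0^2 12*x^4 dx = 384/5;
    ∫_0^2 4*x^3 dx = 16;  ∫_0^2 -8*x^2 dx = -64/3;  ∫_0^2 12*x dx = 24;
    ∫_0^2 9 dx = 18.
  Sum: 512/7 − 256/3 + 384/5 + 16 − 64/3 + 24 + 18 = 10634/105.
  ∫_0^2 u'(x)^2 dx = ∫_0^2 (36*x^4 - 48*x^3 + 40*x^2 - 16*x + 4) dx. Term by term:
    ∫_0^2 36*x^4 dx = 1152/5;  ∫_0^2 -48*x^3 dx = -192;  ∫_0^2 40*x^2 dx = 320/3;
    ∫_0^2 -16*x dx = -32;  ∫_0^2 4 dx = 8.
  Sum: 1152/5 − 192 + 320/3 − 32 + 8 = 1816/15.
Adding: ||u||_{H^1}^2 = 10634/105 + 1816/15 = 7782/35.


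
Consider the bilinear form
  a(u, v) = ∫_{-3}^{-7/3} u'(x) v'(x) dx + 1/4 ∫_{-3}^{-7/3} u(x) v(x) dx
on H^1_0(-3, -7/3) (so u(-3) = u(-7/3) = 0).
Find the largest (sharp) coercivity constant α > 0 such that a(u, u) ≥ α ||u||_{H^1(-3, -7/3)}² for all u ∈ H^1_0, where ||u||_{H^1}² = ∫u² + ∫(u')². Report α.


α = (1 + 9*π^2)/(4 + 9*π^2)

Coercivity of a(·,·) on H^1_0(-3, -7/3) means a(u, u) ≥ α ||u||_{H^1}² for every u ∈ H^1_0.
The interval has length L = 2/3, and Poincaré/coercivity depend only on L. Here a(u, u) = ∫(u')² + (1/4)·∫u².
Here 0 < c = 1/4 < 1. The condition a(u,u) ≥ α||u||_{H^1}² reads (1−α)∫(u')² ≥ (α−c)∫u². Any admissible α is ≤ 1 (rapidly oscillating u have ∫u²/∫(u')² → 0), and α = 1 would force 0 ≥ (1−c)∫u², impossible since c < 1; so 1−α > 0. By the sharp Poincaré inequality on H^1_0 of an interval of length L, ∫(u')² ≥ (π/L)²∫u² with equality for the first sine mode sin(π(x−x₀)/L) (x₀ the left endpoint), so the inequality holds for all u iff (1−α)(π/L)² ≥ α − c, i.e. α ≤ ((π/L)² + c)/((π/L)² + 1) = (1 + c(L/π)²)/(1 + (L/π)²). With (π/L)² = 9*π^2/4 and c = 1/4, the largest admissible constant is α = ((π/L)² + c)/((π/L)² + 1).
Simplifying, α = (1 + 9*π^2)/(4 + 9*π^2).


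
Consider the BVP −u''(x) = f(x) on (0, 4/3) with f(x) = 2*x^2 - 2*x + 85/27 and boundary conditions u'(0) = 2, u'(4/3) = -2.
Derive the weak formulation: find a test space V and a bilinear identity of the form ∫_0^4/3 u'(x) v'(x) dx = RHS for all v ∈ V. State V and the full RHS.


V = H^1(0, 4/3) (v unrestricted at boundary; u is determined up to an additive constant); weak form: ∫_0^4/3 u'v' dx = ∫_0^4/3 (2*x^2 - 2*x + 85/27) v dx − 2·v(4/3) − 2·v(0) for all v ∈ V.

Multiply both sides by a test function v and integrate from 0 to 4/3:
  ∫_0^4/3 −u''(x) v(x) dx = ∫_0^4/3 f(x) v(x) dx.
Integrate the LHS by parts once:
  ∫_0^4/3 −u'' v dx = −[u'(x) v(x)]_0^4/3 + ∫_0^4/3 u'(x) v'(x) dx.
Thus ∫_0^4/3 u'(x) v'(x) dx = ∫_0^4/3 f(x) v(x) dx + [u'(x) v(x)]_0^4/3.
Choose V so that boundary terms are either known or forced to vanish.
u has inhomogeneous Neumann u'(0) = 2, u'(4/3) = -2. [u' v]_0^4/3 = (-2)·v(4/3) − (2)·v(0) = − 2·v(4/3) − 2·v(0). Take V = H^1(0, 4/3); boundary term becomes part of RHS.
Weak formulation: find u (satisfying any essential BC) such that ∫_0^4/3 u'(x) v'(x) dx = ∫_0^4/3 f v dx − 2·v(4/3) − 2·v(0) for all v ∈ V (Neumann data are natural BCs: they enter the RHS as boundary terms).
Substituting f(x) = 2*x^2 - 2*x + 85/27, the right-hand side is ∫_0^4/3 (2*x^2 - 2*x + 85/27) v dx − 2·v(4/3) − 2·v(0).
Compatibility check (pure Neumann): taking v ≡ 1 ∈ V gives 0 = ∫_0^4/3 f dx + (-2) − (2), i.e. ∫_0^4/3 f dx must equal u'(0) − u'(4/3) = 4. Indeed ∫_0^4/3 (2*x^2 - 2*x + 85/27) dx = 4, so the data are compatible. The solution is then unique only up to an additive constant (fix it e.g. by requiring ∫_0^4/3 u dx = 0).


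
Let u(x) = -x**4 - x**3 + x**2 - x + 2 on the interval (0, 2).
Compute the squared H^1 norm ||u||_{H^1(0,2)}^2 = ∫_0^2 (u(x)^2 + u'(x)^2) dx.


||u||_{H^1}^2 = 187102/315

The H^1 norm (squared) on an interval (0, L) is
  ||u||_{H^1}^2 = ∫_0^L u(x)^2 dx + ∫_0^L u'(x)^2 dx.
Compute u'(x) = -4*x**3 - 3*x**2 + 2*x - 1.
Then u(x)^2 = x**8 + 2*x**7 - x**6 - x**4 - 6*x**3 + 5*x**2 - 4*x + 4 and u'(x)^2 = 16*x**6 + 24*x**5 - 7*x**4 - 4*x**3 + 10*x**2 - 4*x + 1.
Integrate each monomial from 0 to 2 using ∫_0^2 c·x^n dx = c·2^(n+1)/(n+1):
  ∫_0^2 u(x)^2 dx = ∫_0^2 (x^8 + 2*x^7 - x^6 - x^4 - 6*x^3 + 5*x^2 - 4*x + 4) dx. Term by term:
    ∫_0^2 x^8 dx = 512/9;  ∫_0^2 2*x^7 dx = 64;  ∫_0^2 -x^6 dx = -128/7;
    ∫_0^2 -x^4 dx = -32/5;  ∫_0^2 -6*x^3 dx = -24;  ∫_0^2 5*x^2 dx = 40/3;
    ∫_0^2 -4*x dx = -8;  ∫_0^2 4 dx = 8.
  Sum: 512/9 + 64 − 128/7 − 32/5 − 24 + 40/3 − 8 + 8 = 26944/315.
  ∫_0^2 u'(x)^2 dx = ∫_0^2 (16*x^6 + 24*x^5 - 7*x^4 - 4*x^3 + 10*x^2 - 4*x + 1) dx. Term by term:
    ∫_0^2 16*x^6 dx = 2048/7;  ∫_0^2 24*x^5 dx = 256;  ∫_0^2 -7*x^4 dx = -224/5;
    ∫_0^2 -4*x^3 dx = -16;  ∫_0^2 10*x^2 dx = 80/3;  ∫_0^2 -4*x dx = -8;
    ∫_0^2 1 dx = 2.
  Sum: 2048/7 + 256 − 224/5 − 16 + 80/3 − 8 + 2 = 53386/105.
Adding: ||u||_{H^1}^2 = 26944/315 + 53386/105 = 187102/315.


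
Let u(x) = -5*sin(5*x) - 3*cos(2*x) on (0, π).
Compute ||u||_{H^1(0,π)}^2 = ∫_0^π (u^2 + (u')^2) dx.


||u||_{H^1(0,π)}^2 = 500/7 + 695*π/2

u'(x) = 6*sin(2*x) - 25*cos(5*x).
Expand u² and (u')² and integrate term by term on (0, π), using: for integers n ≥ 1, ∫_0^π sin²(nx) dx = ∫_0^π cos²(nx) dx = π/2; for n ≠ n', ∫_0^π sin(nx)sin(n'x) dx = ∫_0^π cos(nx)cos(n'x) dx = 0; and by product-to-sum, ∫_0^π sin(nx)cos(n'x) dx = ½∫_0^π [sin((n+n')x) + sin((n−n')x)] dx, which is 0 when n+n' is even and 2n/(n²−n'²) when n+n' is odd (it need not vanish on (0, π)).
  u² squared terms: (-5)²·∫sin(5x)² dx = 25·π/2 = 25*π/2;  (-3)²·∫cos(2x)² dx = 9·π/2 = 9*π/2.
  u² cross terms: 2·(-5)·(-3)·∫sin(5x)·cos(2x) dx = 30·(10/21) = 100/7.
  So ∫_0^π u² dx = 25*π/2 + 9*π/2 + 100/7 = 100/7 + 17*π.
  (u')² squared terms: (-25)²·∫cos(5x)² dx = 625·π/2 = 625*π/2;  (6)²·∫sin(2x)² dx = 36·π/2 = 18*π.
  (u')² cross terms: 2·(-25)·(6)·∫cos(5x)·sin(2x) dx = -300·(-4/21) = 400/7.
  So ∫_0^π (u')² dx = 625*π/2 + 18*π + 400/7 = 400/7 + 661*π/2.
||u||_{H^1}^2 = (100/7 + 17*π) + (400/7 + 661*π/2) = 500/7 + 695*π/2.


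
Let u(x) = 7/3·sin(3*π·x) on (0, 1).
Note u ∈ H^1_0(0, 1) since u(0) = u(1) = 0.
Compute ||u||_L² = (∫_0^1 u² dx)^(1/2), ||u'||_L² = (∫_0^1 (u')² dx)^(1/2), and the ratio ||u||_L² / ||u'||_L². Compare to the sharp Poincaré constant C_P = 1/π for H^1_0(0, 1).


||u||_L² / ||u'||_L² = 1/(3*π) < C_P = 1/π.

u(x) = 7/3·sin(3*π·x), so u'(x) = 7*π*cos(3*π*x).
Writing u(x) = A·sin(kπx/L) with A = 7/3 and k = 3, use ∫_0^L sin²(kπx/L) dx = L/2 and ∫_0^L cos²(kπx/L) dx = L/2.
u² = 49/9·sin²(3*π·x) and (u')² = 49*π^2·cos²(3*π·x), and each of sin², cos² integrates to L/2 = 1/2 over (0, 1).
∫_0^1 u² dx = 49/18, so ||u||_L² = 7*sqrt(2)/6.
∫_0^1 (u')² dx = 49*π^2/2, so ||u'||_L² = 7*sqrt(2)*π/2.
Ratio ||u||_L² / ||u'||_L² = 1/(3*π).
Sharp Poincaré constant on H^1_0(0, 1) is C_P = L/π = 1/π, achieved by sin(π·x).
This is the k = 3 harmonic; the ratio L/(kπ) is strictly less than C_P = L/π, consistent with the sharp inequality ||u||_L² ≤ C_P ||u'||_L².


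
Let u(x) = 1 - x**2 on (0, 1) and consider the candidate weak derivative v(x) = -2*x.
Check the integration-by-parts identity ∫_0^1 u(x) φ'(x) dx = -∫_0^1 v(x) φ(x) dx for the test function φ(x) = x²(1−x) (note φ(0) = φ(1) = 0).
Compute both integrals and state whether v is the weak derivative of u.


LHS = 1/10, RHS = 1/10. Yes, v = u' weakly.

u(x) = 1 - x**2, classical derivative u'(x) = -2*x.
φ(x) = x²(1−x), so φ'(x) = x*(2 - 3*x).
Note φ(0) = φ(1) = 0, so the boundary term u·φ vanishes.
LHS = ∫_0^1 u(x) φ'(x) dx = ∫_0^1 (3*x^4 - 2*x^3 - 3*x^2 + 2*x) dx. Term by term:
  ∫_0^1 3*x^4 dx = 3/5;  ∫_0^1 -2*x^3 dx = -1/2;  ∫_0^1 -3*x^2 dx = -1;
  ∫_0^1 2*x dx = 1.
Sum: 3/5 − 1/2 − 1 + 1 = 1/10.
So LHS = 1/10.
∫_0^1 v(x) φ(x) dx = ∫_0^1 (2*x^4 - 2*x^3) dx. Term by term:
  ∫_0^1 2*x^4 dx = 2/5;  ∫_0^1 -2*x^3 dx = -1/2.
Sum: 2/5 − 1/2 = -1/10.
So RHS = -∫_0^1 v(x) φ(x) dx = 1/10.
LHS = RHS, so the identity holds for this test φ.
Moreover u is smooth here and v(x) = u'(x) = -2*x pointwise, so the identity holds for every test function. Hence v is the weak derivative of u.


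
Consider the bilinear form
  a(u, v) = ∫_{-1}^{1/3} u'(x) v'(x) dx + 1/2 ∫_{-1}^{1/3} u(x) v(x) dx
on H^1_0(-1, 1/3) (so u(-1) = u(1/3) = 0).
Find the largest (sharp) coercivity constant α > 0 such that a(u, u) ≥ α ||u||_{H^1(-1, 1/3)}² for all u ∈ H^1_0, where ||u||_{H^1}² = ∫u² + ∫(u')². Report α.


α = (8 + 9*π^2)/(16 + 9*π^2)

Coercivity of a(·,·) on H^1_0(-1, 1/3) means a(u, u) ≥ α ||u||_{H^1}² for every u ∈ H^1_0.
The interval has length L = 4/3, and Poincaré/coercivity depend only on L. Here a(u, u) = ∫(u')² + (1/2)·∫u².
Here 0 < c = 1/2 < 1. The condition a(u,u) ≥ α||u||_{H^1}² reads (1−α)∫(u')² ≥ (α−c)∫u². Any admissible α is ≤ 1 (rapidly oscillating u have ∫u²/∫(u')² → 0), and α = 1 would force 0 ≥ (1−c)∫u², impossible since c < 1; so 1−α > 0. By the sharp Poincaré inequality on H^1_0 of an interval of length L, ∫(u')² ≥ (π/L)²∫u² with equality for the first sine mode sin(π(x−x₀)/L) (x₀ the left endpoint), so the inequality holds for all u iff (1−α)(π/L)² ≥ α − c, i.e. α ≤ ((π/L)² + c)/((π/L)² + 1) = (1 + c(L/π)²)/(1 + (L/π)²). With (π/L)² = 9*π^2/16 and c = 1/2, the largest admissible constant is α = ((π/L)² + c)/((π/L)² + 1).
Simplifying, α = (8 + 9*π^2)/(16 + 9*π^2).


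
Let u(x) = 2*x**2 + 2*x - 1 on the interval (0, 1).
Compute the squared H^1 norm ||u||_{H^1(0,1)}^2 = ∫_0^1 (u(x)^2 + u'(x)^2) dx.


||u||_{H^1}^2 = 287/15

The H^1 norm (squared) on an interval (0, L) is
  ||u||_{H^1}^2 = ∫_0^L u(x)^2 dx + ∫_0^L u'(x)^2 dx.
Compute u'(x) = 4*x + 2.
Then u(x)^2 = 4*x**4 + 8*x**3 - 4*x + 1 and u'(x)^2 = 16*x**2 + 16*x + 4.
Integrate each monomial from 0 to 1 using ∫_0^1 c·x^n dx = c·1^(n+1)/(n+1):
  ∫_0^1 u(x)^2 dx = ∫_0^1 (4*x^4 + 8*x^3 - 4*x + 1) dx. Term by term:
    ∫_0^1 4*x^4 dx = 4/5;  ∫_0^1 8*x^3 dx = 2;  ∫_0^1 -4*x dx = -2;
    ∫_0^1 1 dx = 1.
  Sum: 4/5 + 2 − 2 + 1 = 9/5.
  ∫_0^1 u'(x)^2 dx = ∫_0^1 (16*x^2 + 16*x + 4) dx. Term by term:
    ∫_0^1 16*x^2 dx = 16/3;  ∫_0^1 16*x dx = 8;  ∫_0^1 4 dx = 4.
  Sum: 16/3 + 8 + 4 = 52/3.
Adding: ||u||_{H^1}^2 = 9/5 + 52/3 = 287/15.


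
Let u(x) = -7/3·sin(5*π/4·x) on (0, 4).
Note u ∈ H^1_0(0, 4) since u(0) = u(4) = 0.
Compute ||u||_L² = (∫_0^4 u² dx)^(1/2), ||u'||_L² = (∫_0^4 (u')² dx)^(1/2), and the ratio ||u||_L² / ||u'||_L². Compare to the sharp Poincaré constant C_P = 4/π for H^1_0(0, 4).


||u||_L² / ||u'||_L² = 4/(5*π) < C_P = 4/π.

u(x) = -7/3·sin(5*π/4·x), so u'(x) = -35*π*cos(5*π*x/4)/12.
Writing u(x) = A·sin(kπx/L) with A = -7/3 and k = 5, use ∫_0^L sin²(kπx/L) dx = L/2 and ∫_0^L cos²(kπx/L) dx = L/2.
u² = 49/9·sin²(5*π/4·x) and (u')² = 1225*π^2/144·cos²(5*π/4·x), and each of sin², cos² integrates to L/2 = 2 over (0, 4).
∫_0^4 u² dx = 98/9, so ||u||_L² = 7*sqrt(2)/3.
∫_0^4 (u')² dx = 1225*π^2/72, so ||u'||_L² = 35*sqrt(2)*π/12.
Ratio ||u||_L² / ||u'||_L² = 4/(5*π).
Sharp Poincaré constant on H^1_0(0, 4) is C_P = L/π = 4/π, achieved by sin(π/4·x).
This is the k = 5 harmonic; the ratio L/(kπ) is strictly less than C_P = L/π, consistent with the sharp inequality ||u||_L² ≤ C_P ||u'||_L².


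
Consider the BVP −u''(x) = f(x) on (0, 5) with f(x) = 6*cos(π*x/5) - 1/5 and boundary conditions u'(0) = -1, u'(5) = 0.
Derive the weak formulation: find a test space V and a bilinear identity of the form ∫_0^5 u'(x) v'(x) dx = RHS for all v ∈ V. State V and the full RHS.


V = H^1(0, 5) (v unrestricted at boundary; u is determined up to an additive constant); weak form: ∫_0^5 u'v' dx = ∫_0^5 (6*cos(π*x/5) - 1/5) v dx + v(0) for all v ∈ V.

Multiply both sides by a test function v and integrate from 0 to 5:
  ∫_0^5 −u''(x) v(x) dx = ∫_0^5 f(x) v(x) dx.
Integrate the LHS by parts once:
  ∫_0^5 −u'' v dx = −[u'(x) v(x)]_0^5 + ∫_0^5 u'(x) v'(x) dx.
Thus ∫_0^5 u'(x) v'(x) dx = ∫_0^5 f(x) v(x) dx + [u'(x) v(x)]_0^5.
Choose V so that boundary terms are either known or forced to vanish.
u has inhomogeneous Neumann u'(0) = -1, u'(5) = 0. [u' v]_0^5 = (0)·v(5) − (-1)·v(0) = v(0). Take V = H^1(0, 5); boundary term becomes part of RHS.
Weak formulation: find u (satisfying any essential BC) such that ∫_0^5 u'(x) v'(x) dx = ∫_0^5 f v dx + v(0) for all v ∈ V (Neumann data are natural BCs: they enter the RHS as boundary terms).
Substituting f(x) = 6*cos(π*x/5) - 1/5, the right-hand side is ∫_0^5 (6*cos(π*x/5) - 1/5) v dx + v(0).
Compatibility check (pure Neumann): taking v ≡ 1 ∈ V gives 0 = ∫_0^5 f dx + (0) − (-1), i.e. ∫_0^5 f dx must equal u'(0) − u'(5) = -1. Indeed ∫_0^5 (6*cos(π*x/5) - 1/5) dx = -1, so the data are compatible. The solution is then unique only up to an additive constant (fix it e.g. by requiring ∫_0^5 u dx = 0).
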